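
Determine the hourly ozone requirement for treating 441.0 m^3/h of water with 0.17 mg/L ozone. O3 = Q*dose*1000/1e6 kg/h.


O3 demand (mg/h) = Q * dose * 1000 = 441.0 * 0.17 * 1000 = 74970 mg/h
Convert mg to kg: 74970 / 1e6 = 0.07497 kg/h

0.07497 kg/h


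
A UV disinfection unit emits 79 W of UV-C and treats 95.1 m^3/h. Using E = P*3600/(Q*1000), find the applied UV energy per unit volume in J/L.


Energy delivered per hour = 79 W * 3600 s = 284400 J/h
Volume treated per hour = 95.1 m^3/h * 1000 = 95100 L/h
dose = 284400 / 95100 = 2.99054 J/L

2.99054 J/L


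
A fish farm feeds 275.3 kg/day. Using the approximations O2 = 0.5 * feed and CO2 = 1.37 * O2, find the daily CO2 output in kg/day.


O2 = 275.3 * 0.5 = 137.65
CO2 = 137.65 * 1.37 = 188.5805

188.5805 kg/day


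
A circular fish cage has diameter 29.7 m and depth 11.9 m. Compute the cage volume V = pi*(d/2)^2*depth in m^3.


r = d/2 = 29.7/2 = 14.85 m
Base area = pi*r^2 = pi*14.85^2 = 692.79187 m^2
Volume = 692.79187 * 11.9 = 8244.22 m^3

8244.22 m^3


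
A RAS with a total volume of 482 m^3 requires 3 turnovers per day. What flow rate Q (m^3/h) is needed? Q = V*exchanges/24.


Daily recirculation volume = 482 m^3 * 3 = 1446 m^3/day
Flow rate Q = daily volume / 24 h = 1446 / 24 = 60.25 m^3/h

60.25 m^3/h


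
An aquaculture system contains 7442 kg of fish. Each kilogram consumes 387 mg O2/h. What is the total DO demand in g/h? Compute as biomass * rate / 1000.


Total O2 consumption (mg/h) = 7442 kg * 387 mg/(kg*h) = 2880054 mg/h
Convert to g/h: 2880054 / 1000 = 2880.054 g/h

2880.054 g/h


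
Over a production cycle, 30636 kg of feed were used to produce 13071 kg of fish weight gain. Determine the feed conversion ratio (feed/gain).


FCR = feed consumed / weight gained
FCR = 30636 kg / 13071 kg = 2.34381

2.34381


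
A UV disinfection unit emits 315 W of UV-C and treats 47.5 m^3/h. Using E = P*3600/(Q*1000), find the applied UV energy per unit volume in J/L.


Energy delivered per hour = 315 W * 3600 s = 1134000 J/h
Volume treated per hour = 47.5 m^3/h * 1000 = 47500 L/h
dose = 1134000 / 47500 = 23.8737 J/L

23.8737 J/L


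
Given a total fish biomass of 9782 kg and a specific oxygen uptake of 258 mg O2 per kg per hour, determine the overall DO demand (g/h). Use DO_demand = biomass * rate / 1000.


Total O2 consumption (mg/h) = 9782 kg * 258 mg/(kg*h) = 2523756 mg/h
Convert to g/h: 2523756 / 1000 = 2523.756 g/h

2523.756 g/h


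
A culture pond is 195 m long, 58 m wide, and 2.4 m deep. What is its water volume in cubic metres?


Base area = L * W = 195 * 58 = 11310 m^2
Volume = area * depth = 11310 * 2.4 = 27144 m^3

27144 m^3


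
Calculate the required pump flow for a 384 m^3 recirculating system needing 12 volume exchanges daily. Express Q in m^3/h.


Daily recirculation volume = 384 m^3 * 12 = 4608 m^3/day
Flow rate Q = daily volume / 24 h = 4608 / 24 = 192 m^3/h

192 m^3/h


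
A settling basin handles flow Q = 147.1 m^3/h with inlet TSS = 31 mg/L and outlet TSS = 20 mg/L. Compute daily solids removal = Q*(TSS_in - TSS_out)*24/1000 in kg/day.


Concentration drop: TSS_in - TSS_out = 31 - 20 = 11 mg/L
Hourly solids removed = Q * dTSS = 147.1 m^3/h * 11 mg/L = 1618.1 g/h  (m^3/h * mg/L = g/h)
Daily solids removed = 1618.1 * 24 = 38834.4 g/day
Convert g to kg: 38834.4 / 1000 = 38.8344 kg/day

38.8344 kg/day


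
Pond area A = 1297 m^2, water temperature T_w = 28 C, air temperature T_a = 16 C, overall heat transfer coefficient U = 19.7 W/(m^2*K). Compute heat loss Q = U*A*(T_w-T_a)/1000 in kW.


Temperature difference dT = 28 - 16 = 12 K
Heat loss (W) = U * A * dT = 19.7 * 1297 * 12 = 306610.8 W
Convert to kW: 306610.8 / 1000 = 306.6108 kW

306.6108 kW


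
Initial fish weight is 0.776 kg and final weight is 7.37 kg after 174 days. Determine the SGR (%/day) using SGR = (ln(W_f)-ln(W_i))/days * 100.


ln(W_f) = ln(7.37) = 1.9974177
ln(W_i) = ln(0.776) = -0.25360276
ln(W_f) - ln(W_i) = 1.9974177 - -0.25360276 = 2.2510205
SGR = 2.2510205 / 174 * 100 = 1.29369 %/day

1.29369 %/day


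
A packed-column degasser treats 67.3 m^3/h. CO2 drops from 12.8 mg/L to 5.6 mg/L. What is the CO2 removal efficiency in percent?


CO2_out / CO2_in = 5.6 / 12.8 = 0.4375
Fraction remaining = 0.4375
efficiency = (1 - 0.4375) * 100 = 56.25 %

56.25 %


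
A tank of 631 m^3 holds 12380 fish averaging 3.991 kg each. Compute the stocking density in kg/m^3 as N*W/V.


Total biomass = 12380 fish * 3.991 kg = 49408.58 kg
Density = total biomass / volume = 49408.58 / 631 = 78.302 kg/m^3

78.302 kg/m^3


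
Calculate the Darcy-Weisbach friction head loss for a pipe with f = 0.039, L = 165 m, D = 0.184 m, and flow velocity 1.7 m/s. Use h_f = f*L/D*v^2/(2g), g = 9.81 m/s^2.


v^2 = 1.7^2 = 2.89 m^2/s^2
L/D = 165/0.184 = 896.73913
h_f = f*(L/D)*v^2/(2g) = 0.039 * 896.73913 * 2.89 / 19.62 = 5.15145 m

5.15145 m


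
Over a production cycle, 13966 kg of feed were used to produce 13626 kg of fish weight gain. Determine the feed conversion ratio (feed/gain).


FCR = feed consumed / weight gained
FCR = 13966 kg / 13626 kg = 1.02495

1.02495


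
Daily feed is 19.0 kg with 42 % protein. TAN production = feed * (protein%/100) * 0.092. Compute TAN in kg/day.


Protein in feed = 19.0 * 42/100 = 7.98 kg/day
TAN = protein * 0.092 = 7.98 * 0.092 = 0.73416 kg/day

0.73416 kg/day


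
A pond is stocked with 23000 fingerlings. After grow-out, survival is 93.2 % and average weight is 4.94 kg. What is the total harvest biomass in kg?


Survivors = 23000 * 93.2/100 = 21436 fish
Harvest biomass = survivors * W_f = 21436 * 4.94 = 105893.84 kg

105893.84 kg


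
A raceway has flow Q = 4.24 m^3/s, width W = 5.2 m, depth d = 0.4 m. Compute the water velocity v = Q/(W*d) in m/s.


Cross-sectional area = W * d = 5.2 * 0.4 = 2.08 m^2
Velocity = Q / A = 4.24 / 2.08 = 2.03846 m/s

2.03846 m/s


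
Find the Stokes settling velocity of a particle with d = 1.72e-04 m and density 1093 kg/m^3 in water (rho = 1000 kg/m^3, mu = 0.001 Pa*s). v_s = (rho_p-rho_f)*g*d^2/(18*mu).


Density difference: rho_p - rho_f = 1093 - 1000 = 93 kg/m^3
d^2 = (1.72e-04)^2 = 2.9584e-08 m^2
Numerator = (rho_p - rho_f) * g * d^2 = 93 * 9.81 * 2.9584e-08 = 2.6990371e-05
Denominator = 18 * mu = 18 * 0.001 = 0.018
v_s = 2.6990371e-05 / 0.018 = 0.00149947 m/s
Check: Re = rho_f * v_s * d / mu = 1000 * 0.00149947 * 1.72e-04 / 0.001 = 0.258 < 1, so Stokes' law applies.

0.00149947 m/s


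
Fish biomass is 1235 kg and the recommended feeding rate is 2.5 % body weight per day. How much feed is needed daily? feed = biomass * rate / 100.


Feeding rate fraction = 2.5% / 100 = 0.025
Daily feed = 1235 kg * 0.025 = 30.875 kg/day

30.875 kg/day


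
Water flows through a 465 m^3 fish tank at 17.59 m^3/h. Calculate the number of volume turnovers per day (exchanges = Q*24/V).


Daily flow volume = 17.59 m^3/h * 24 h = 422.16 m^3/day
Exchanges = daily flow / tank volume = 422.16 / 465 = 0.907871 exchanges/day

0.907871 exchanges/day


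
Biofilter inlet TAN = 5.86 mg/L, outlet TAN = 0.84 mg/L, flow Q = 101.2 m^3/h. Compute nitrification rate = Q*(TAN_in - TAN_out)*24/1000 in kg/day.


Concentration drop: TAN_in - TAN_out = 5.86 - 0.84 = 5.02 mg/L
Hourly TAN removed = Q * dTAN = 101.2 m^3/h * 5.02 mg/L = 508.024 g/h  (m^3/h * mg/L = g/h)
Daily TAN removed = 508.024 * 24 = 12192.576 g/day
Convert to kg/day: 12192.576 / 1000 = 12.192576 kg/day

12.192576 kg/day


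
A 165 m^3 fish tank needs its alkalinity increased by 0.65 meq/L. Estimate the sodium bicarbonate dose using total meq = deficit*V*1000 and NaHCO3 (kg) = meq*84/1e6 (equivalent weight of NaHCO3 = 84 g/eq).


Tank volume in L = 165 m^3 * 1000 = 165000 L
Total meq required = 0.65 meq/L * 165000 L = 107250 meq
NaHCO3 mass = 107250 meq * 84 mg/meq / 1e6 = 9.009 kg

9.009 kg


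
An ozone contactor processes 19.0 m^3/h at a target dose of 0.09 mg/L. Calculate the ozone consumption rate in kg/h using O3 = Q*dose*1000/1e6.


O3 demand (mg/h) = Q * dose * 1000 = 19.0 * 0.09 * 1000 = 1710 mg/h
Convert mg to kg: 1710 / 1e6 = 0.00171 kg/h

0.00171 kg/h


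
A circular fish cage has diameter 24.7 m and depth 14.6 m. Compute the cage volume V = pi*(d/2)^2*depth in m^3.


r = d/2 = 24.7/2 = 12.35 m
Base area = pi*r^2 = pi*12.35^2 = 479.16357 m^2
Volume = 479.16357 * 14.6 = 6995.79 m^3

6995.79 m^3


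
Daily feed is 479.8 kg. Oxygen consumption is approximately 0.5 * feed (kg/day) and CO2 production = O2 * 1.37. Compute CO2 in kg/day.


O2 = 479.8 * 0.5 = 239.9
CO2 = 239.9 * 1.37 = 328.663

328.663 kg/day


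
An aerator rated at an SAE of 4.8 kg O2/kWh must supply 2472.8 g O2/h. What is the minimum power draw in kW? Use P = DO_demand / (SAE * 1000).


SAE in g O2/kWh = 4.8 * 1000 = 4800 g/kWh
P = DO_demand / SAE_g = 2472.8 / 4800 = 0.515167 kW

0.515167 kW


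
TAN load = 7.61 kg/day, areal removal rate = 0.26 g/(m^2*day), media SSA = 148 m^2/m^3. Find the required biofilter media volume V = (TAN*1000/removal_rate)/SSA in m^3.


A = 7.61*1000 / 0.26 = 29269.231 m^2
V = 29269.231 / 148 = 197.765

197.765 m^3


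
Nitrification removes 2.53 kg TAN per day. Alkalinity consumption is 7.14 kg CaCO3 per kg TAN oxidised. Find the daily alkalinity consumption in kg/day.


Alkalinity factor: 7.14 kg CaCO3 consumed per kg TAN nitrified
alk = 2.53 kg TAN * 7.14 = 18.0642 kg CaCO3/day

18.0642 kg CaCO3/day


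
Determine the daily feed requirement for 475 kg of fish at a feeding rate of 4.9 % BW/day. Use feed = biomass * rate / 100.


Feeding rate fraction = 4.9% / 100 = 0.049
Daily feed = 475 kg * 0.049 = 23.275 kg/day

23.275 kg/day


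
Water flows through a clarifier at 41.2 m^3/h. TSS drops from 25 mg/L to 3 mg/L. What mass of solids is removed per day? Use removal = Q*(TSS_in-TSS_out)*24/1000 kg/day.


Concentration drop: TSS_in - TSS_out = 25 - 3 = 22 mg/L
Hourly solids removed = Q * dTSS = 41.2 m^3/h * 22 mg/L = 906.4 g/h  (m^3/h * mg/L = g/h)
Daily solids removed = 906.4 * 24 = 21753.6 g/day
Convert g to kg: 21753.6 / 1000 = 21.7536 kg/day

21.7536 kg/day


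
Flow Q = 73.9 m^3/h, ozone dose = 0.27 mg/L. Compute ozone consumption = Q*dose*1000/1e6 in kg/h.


O3 demand (mg/h) = Q * dose * 1000 = 73.9 * 0.27 * 1000 = 19953 mg/h
Convert mg to kg: 19953 / 1e6 = 0.019953 kg/h

0.019953 kg/h


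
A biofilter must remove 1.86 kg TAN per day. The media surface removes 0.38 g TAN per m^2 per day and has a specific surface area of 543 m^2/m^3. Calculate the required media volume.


A = 1.86*1000 / 0.38 = 4894.7368 m^2
V = 4894.7368 / 543 = 9.01425

9.01425 m^3


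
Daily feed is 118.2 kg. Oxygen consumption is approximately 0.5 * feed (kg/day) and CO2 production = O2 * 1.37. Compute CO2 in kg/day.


O2 = 118.2 * 0.5 = 59.1
CO2 = 59.1 * 1.37 = 80.967

80.967 kg/day


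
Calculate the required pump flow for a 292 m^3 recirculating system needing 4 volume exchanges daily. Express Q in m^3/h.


Daily recirculation volume = 292 m^3 * 4 = 1168 m^3/day
Flow rate Q = daily volume / 24 h = 1168 / 24 = 48.6667 m^3/h

48.6667 m^3/h


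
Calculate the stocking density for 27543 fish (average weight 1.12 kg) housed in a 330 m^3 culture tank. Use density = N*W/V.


Total biomass = 27543 fish * 1.12 kg = 30848.16 kg
Density = total biomass / volume = 30848.16 / 330 = 93.4793 kg/m^3

93.4793 kg/m^3


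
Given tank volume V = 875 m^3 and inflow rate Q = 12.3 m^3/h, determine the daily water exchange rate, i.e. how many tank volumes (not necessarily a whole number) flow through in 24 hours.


Daily flow volume = 12.3 m^3/h * 24 h = 295.2 m^3/day
Exchanges = daily flow / tank volume = 295.2 / 875 = 0.337371 exchanges/day

0.337371 exchanges/day


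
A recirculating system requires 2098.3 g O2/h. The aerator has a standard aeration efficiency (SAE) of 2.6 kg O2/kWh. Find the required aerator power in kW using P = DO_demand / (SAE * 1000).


SAE in g O2/kWh = 2.6 * 1000 = 2600 g/kWh
P = DO_demand / SAE_g = 2098.3 / 2600 = 0.807038 kW

0.807038 kW


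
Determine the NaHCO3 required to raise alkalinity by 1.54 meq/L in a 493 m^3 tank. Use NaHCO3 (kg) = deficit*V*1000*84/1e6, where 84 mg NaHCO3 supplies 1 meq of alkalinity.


Tank volume in L = 493 m^3 * 1000 = 493000 L
Total meq required = 1.54 meq/L * 493000 L = 759220 meq
NaHCO3 mass = 759220 meq * 84 mg/meq / 1e6 = 63.7745 kg

63.7745 kg


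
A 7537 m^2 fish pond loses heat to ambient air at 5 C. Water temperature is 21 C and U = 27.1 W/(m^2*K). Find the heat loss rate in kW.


Temperature difference dT = 21 - 5 = 16 K
Heat loss (W) = U * A * dT = 27.1 * 7537 * 16 = 3268043.2 W
Convert to kW: 3268043.2 / 1000 = 3268.0432 kW

3268.0432 kW


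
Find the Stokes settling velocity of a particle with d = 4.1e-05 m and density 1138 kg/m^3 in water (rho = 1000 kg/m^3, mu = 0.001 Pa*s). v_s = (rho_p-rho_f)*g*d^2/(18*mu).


Density difference: rho_p - rho_f = 1138 - 1000 = 138 kg/m^3
d^2 = (4.1e-05)^2 = 1.681e-09 m^2
Numerator = (rho_p - rho_f) * g * d^2 = 138 * 9.81 * 1.681e-09 = 2.2757042e-06
Denominator = 18 * mu = 18 * 0.001 = 0.018
v_s = 2.2757042e-06 / 0.018 = 1.26428e-04 m/s
Check: Re = rho_f * v_s * d / mu = 1000 * 1.26428e-04 * 4.1e-05 / 0.001 = 0.00518 < 1, so Stokes' law applies.

1.26428e-04 m/s


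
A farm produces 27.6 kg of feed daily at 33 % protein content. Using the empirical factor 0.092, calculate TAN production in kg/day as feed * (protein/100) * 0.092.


Protein in feed = 27.6 * 33/100 = 9.108 kg/day
TAN = protein * 0.092 = 9.108 * 0.092 = 0.837936 kg/day

0.837936 kg/day


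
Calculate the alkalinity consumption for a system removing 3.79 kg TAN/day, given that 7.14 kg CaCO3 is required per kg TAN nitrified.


Alkalinity factor: 7.14 kg CaCO3 consumed per kg TAN nitrified
alk = 3.79 kg TAN * 7.14 = 27.0606 kg CaCO3/day

27.0606 kg CaCO3/day


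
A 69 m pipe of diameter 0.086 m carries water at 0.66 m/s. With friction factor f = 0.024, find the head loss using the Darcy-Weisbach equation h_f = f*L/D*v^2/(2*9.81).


v^2 = 0.66^2 = 0.4356 m^2/s^2
L/D = 69/0.086 = 802.32558
h_f = f*(L/D)*v^2/(2g) = 0.024 * 802.32558 * 0.4356 / 19.62 = 0.427514 m

0.427514 m


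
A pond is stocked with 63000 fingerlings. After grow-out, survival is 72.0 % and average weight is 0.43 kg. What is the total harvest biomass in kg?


Survivors = 63000 * 72.0/100 = 45360 fish
Harvest biomass = survivors * W_f = 45360 * 0.43 = 19504.8 kg

19504.8 kg


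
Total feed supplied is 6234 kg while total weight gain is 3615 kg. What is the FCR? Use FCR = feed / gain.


FCR = feed consumed / weight gained
FCR = 6234 kg / 3615 kg = 1.72448

1.72448


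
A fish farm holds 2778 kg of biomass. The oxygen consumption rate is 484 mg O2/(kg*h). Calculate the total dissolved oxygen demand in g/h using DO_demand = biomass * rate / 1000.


Total O2 consumption (mg/h) = 2778 kg * 484 mg/(kg*h) = 1344552 mg/h
Convert to g/h: 1344552 / 1000 = 1344.552 g/h

1344.552 g/h


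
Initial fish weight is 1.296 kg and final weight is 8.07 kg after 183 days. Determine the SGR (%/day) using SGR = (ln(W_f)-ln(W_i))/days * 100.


ln(W_f) = ln(8.07) = 2.0881535
ln(W_i) = ln(1.296) = 0.2592826
ln(W_f) - ln(W_i) = 2.0881535 - 0.2592826 = 1.8288709
SGR = 1.8288709 / 183 * 100 = 0.999383 %/day

0.999383 %/day


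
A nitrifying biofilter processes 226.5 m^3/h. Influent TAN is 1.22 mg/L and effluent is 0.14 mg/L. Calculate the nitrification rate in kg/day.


Concentration drop: TAN_in - TAN_out = 1.22 - 0.14 = 1.08 mg/L
Hourly TAN removed = Q * dTAN = 226.5 m^3/h * 1.08 mg/L = 244.62 g/h  (m^3/h * mg/L = g/h)
Daily TAN removed = 244.62 * 24 = 5870.88 g/day
Convert to kg/day: 5870.88 / 1000 = 5.87088 kg/day

5.87088 kg/day


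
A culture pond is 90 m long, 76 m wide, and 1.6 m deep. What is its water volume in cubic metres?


Base area = L * W = 90 * 76 = 6840 m^2
Volume = area * depth = 6840 * 1.6 = 10944 m^3

10944 m^3


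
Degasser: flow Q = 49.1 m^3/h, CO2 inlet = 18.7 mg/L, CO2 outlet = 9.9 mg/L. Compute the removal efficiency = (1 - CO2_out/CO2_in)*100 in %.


CO2_out / CO2_in = 9.9 / 18.7 = 0.52941176
Fraction remaining = 0.52941176
efficiency = (1 - 0.52941176) * 100 = 47.0588 %

47.0588 %


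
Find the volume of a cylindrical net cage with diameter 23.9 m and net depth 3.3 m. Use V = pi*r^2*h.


r = d/2 = 23.9/2 = 11.95 m
Base area = pi*r^2 = pi*11.95^2 = 448.62728 m^2
Volume = 448.62728 * 3.3 = 1480.47 m^3

1480.47 m^3


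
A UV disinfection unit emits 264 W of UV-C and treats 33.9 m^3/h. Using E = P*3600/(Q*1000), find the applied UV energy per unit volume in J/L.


Energy delivered per hour = 264 W * 3600 s = 950400 J/h
Volume treated per hour = 33.9 m^3/h * 1000 = 33900 L/h
dose = 950400 / 33900 = 28.0354 J/L

28.0354 J/L


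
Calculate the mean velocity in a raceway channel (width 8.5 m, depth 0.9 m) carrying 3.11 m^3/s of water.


Cross-sectional area = W * d = 8.5 * 0.9 = 7.65 m^2
Velocity = Q / A = 3.11 / 7.65 = 0.406536 m/s

0.406536 m/s


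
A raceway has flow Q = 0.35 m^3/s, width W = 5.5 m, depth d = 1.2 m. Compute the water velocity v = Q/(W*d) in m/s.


Cross-sectional area = W * d = 5.5 * 1.2 = 6.6 m^2
Velocity = Q / A = 0.35 / 6.6 = 0.0530303 m/s

0.0530303 m/s


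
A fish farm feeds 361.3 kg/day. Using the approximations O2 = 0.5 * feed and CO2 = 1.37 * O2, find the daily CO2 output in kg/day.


O2 = 361.3 * 0.5 = 180.65
CO2 = 180.65 * 1.37 = 247.4905

247.4905 kg/day


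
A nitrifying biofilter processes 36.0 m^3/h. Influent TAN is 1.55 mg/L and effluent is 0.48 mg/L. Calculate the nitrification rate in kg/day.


Concentration drop: TAN_in - TAN_out = 1.55 - 0.48 = 1.07 mg/L
Hourly TAN removed = Q * dTAN = 36.0 m^3/h * 1.07 mg/L = 38.52 g/h  (m^3/h * mg/L = g/h)
Daily TAN removed = 38.52 * 24 = 924.48 g/day
Convert to kg/day: 924.48 / 1000 = 0.92448 kg/day

0.92448 kg/day


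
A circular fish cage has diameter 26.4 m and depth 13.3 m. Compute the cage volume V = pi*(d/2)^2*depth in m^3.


r = d/2 = 26.4/2 = 13.2 m
Base area = pi*r^2 = pi*13.2^2 = 547.3911 m^2
Volume = 547.3911 * 13.3 = 7280.3 m^3

7280.3 m^3


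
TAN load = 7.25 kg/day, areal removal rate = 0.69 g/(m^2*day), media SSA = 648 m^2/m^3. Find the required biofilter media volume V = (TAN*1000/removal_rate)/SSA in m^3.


A = 7.25*1000 / 0.69 = 10507.246 m^2
V = 10507.246 / 648 = 16.2149

16.2149 m^3


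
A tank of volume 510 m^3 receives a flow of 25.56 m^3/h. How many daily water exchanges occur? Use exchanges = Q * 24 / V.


Daily flow volume = 25.56 m^3/h * 24 h = 613.44 m^3/day
Exchanges = daily flow / tank volume = 613.44 / 510 = 1.20282 exchanges/day

1.20282 exchanges/day


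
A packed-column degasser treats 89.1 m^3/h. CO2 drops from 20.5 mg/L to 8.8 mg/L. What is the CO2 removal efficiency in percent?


CO2_out / CO2_in = 8.8 / 20.5 = 0.42926829
Fraction remaining = 0.42926829
efficiency = (1 - 0.42926829) * 100 = 57.0732 %

57.0732 %


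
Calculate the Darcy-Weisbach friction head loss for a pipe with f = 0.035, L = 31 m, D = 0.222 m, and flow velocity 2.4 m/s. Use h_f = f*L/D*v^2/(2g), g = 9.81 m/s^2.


v^2 = 2.4^2 = 5.76 m^2/s^2
L/D = 31/0.222 = 139.63964
h_f = f*(L/D)*v^2/(2g) = 0.035 * 139.63964 * 5.76 / 19.62 = 1.43483 m

1.43483 m


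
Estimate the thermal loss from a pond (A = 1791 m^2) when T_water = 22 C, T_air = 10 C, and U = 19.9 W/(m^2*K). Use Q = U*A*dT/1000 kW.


Temperature difference dT = 22 - 10 = 12 K
Heat loss (W) = U * A * dT = 19.9 * 1791 * 12 = 427690.8 W
Convert to kW: 427690.8 / 1000 = 427.6908 kW

427.6908 kW


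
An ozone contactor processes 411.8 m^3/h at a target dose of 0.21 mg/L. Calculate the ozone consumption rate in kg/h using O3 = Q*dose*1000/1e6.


O3 demand (mg/h) = Q * dose * 1000 = 411.8 * 0.21 * 1000 = 86478 mg/h
Convert mg to kg: 86478 / 1e6 = 0.086478 kg/h

0.086478 kg/h


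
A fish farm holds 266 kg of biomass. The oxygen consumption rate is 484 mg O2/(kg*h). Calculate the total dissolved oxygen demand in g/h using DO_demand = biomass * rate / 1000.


Total O2 consumption (mg/h) = 266 kg * 484 mg/(kg*h) = 128744 mg/h
Convert to g/h: 128744 / 1000 = 128.744 g/h

128.744 g/h


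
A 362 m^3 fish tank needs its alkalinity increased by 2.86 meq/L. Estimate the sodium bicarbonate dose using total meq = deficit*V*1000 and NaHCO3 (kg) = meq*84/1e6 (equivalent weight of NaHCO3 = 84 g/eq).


Tank volume in L = 362 m^3 * 1000 = 362000 L
Total meq required = 2.86 meq/L * 362000 L = 1035320 meq
NaHCO3 mass = 1035320 meq * 84 mg/meq / 1e6 = 86.9669 kg

86.9669 kg


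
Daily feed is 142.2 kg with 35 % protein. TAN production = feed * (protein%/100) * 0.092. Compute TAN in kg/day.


Protein in feed = 142.2 * 35/100 = 49.77 kg/day
TAN = protein * 0.092 = 49.77 * 0.092 = 4.57884 kg/day

4.57884 kg/day


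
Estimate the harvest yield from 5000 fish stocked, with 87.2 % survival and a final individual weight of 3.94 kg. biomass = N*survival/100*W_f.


Survivors = 5000 * 87.2/100 = 4360 fish
Harvest biomass = survivors * W_f = 4360 * 3.94 = 17178.4 kg

17178.4 kg


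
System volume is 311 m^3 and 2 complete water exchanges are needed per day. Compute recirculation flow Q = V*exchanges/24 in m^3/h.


Daily recirculation volume = 311 m^3 * 2 = 622 m^3/day
Flow rate Q = daily volume / 24 h = 622 / 24 = 25.9167 m^3/h

25.9167 m^3/h


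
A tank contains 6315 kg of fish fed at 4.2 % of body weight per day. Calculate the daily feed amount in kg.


Feeding rate fraction = 4.2% / 100 = 0.042
Daily feed = 6315 kg * 0.042 = 265.23 kg/day

265.23 kg/day


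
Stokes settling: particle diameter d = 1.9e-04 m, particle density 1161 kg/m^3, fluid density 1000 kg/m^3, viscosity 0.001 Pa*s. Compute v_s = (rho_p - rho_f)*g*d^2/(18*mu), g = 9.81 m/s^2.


Density difference: rho_p - rho_f = 1161 - 1000 = 161 kg/m^3
d^2 = (1.9e-04)^2 = 3.61e-08 m^2
Numerator = (rho_p - rho_f) * g * d^2 = 161 * 9.81 * 3.61e-08 = 5.7016701e-05
Denominator = 18 * mu = 18 * 0.001 = 0.018
v_s = 5.7016701e-05 / 0.018 = 0.00316759 m/s
Check: Re = rho_f * v_s * d / mu = 1000 * 0.00316759 * 1.9e-04 / 0.001 = 0.602 < 1, so Stokes' law applies.

0.00316759 m/s


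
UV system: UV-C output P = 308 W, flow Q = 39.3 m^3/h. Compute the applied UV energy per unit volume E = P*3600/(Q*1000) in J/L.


Energy delivered per hour = 308 W * 3600 s = 1108800 J/h
Volume treated per hour = 39.3 m^3/h * 1000 = 39300 L/h
dose = 1108800 / 39300 = 28.2137 J/L

28.2137 J/L


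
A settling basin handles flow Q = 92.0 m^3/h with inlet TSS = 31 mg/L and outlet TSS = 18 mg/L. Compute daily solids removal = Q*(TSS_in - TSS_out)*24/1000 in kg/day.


Concentration drop: TSS_in - TSS_out = 31 - 18 = 13 mg/L
Hourly solids removed = Q * dTSS = 92.0 m^3/h * 13 mg/L = 1196 g/h  (m^3/h * mg/L = g/h)
Daily solids removed = 1196 * 24 = 28704 g/day
Convert g to kg: 28704 / 1000 = 28.704 kg/day

28.704 kg/day


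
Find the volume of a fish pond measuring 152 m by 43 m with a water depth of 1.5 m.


Base area = L * W = 152 * 43 = 6536 m^2
Volume = area * depth = 6536 * 1.5 = 9804 m^3

9804 m^3


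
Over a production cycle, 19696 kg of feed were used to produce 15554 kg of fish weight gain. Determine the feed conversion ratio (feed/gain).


FCR = feed consumed / weight gained
FCR = 19696 kg / 15554 kg = 1.2663

1.2663


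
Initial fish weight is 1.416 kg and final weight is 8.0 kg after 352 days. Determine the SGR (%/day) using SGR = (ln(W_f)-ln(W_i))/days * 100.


ln(W_f) = ln(8.0) = 2.0794415
ln(W_i) = ln(1.416) = 0.347836
ln(W_f) - ln(W_i) = 2.0794415 - 0.347836 = 1.7316055
SGR = 1.7316055 / 352 * 100 = 0.491933 %/day

0.491933 %/day


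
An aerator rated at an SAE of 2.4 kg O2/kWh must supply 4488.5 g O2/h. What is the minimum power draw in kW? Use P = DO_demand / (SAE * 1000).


SAE in g O2/kWh = 2.4 * 1000 = 2400 g/kWh
P = DO_demand / SAE_g = 4488.5 / 2400 = 1.87021 kW

1.87021 kW


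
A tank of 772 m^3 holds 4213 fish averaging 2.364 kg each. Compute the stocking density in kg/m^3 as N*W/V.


Total biomass = 4213 fish * 2.364 kg = 9959.532 kg
Density = total biomass / volume = 9959.532 / 772 = 12.9009 kg/m^3

12.9009 kg/m^3


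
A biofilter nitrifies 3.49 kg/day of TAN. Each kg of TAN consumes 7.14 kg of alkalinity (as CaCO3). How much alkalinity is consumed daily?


Alkalinity factor: 7.14 kg CaCO3 consumed per kg TAN nitrified
alk = 3.49 kg TAN * 7.14 = 24.9186 kg CaCO3/day

24.9186 kg CaCO3/day


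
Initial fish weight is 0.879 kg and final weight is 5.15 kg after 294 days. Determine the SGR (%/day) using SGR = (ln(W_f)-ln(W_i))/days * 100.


ln(W_f) = ln(5.15) = 1.6389967
ln(W_i) = ln(0.879) = -0.12897038
ln(W_f) - ln(W_i) = 1.6389967 - -0.12897038 = 1.7679671
SGR = 1.7679671 / 294 * 100 = 0.601349 %/day

0.601349 %/day


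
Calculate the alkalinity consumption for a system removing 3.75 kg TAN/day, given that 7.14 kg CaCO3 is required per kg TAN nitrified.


Alkalinity factor: 7.14 kg CaCO3 consumed per kg TAN nitrified
alk = 3.75 kg TAN * 7.14 = 26.775 kg CaCO3/day

26.775 kg CaCO3/day


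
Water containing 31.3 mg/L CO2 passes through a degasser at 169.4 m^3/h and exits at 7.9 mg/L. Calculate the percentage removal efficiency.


CO2_out / CO2_in = 7.9 / 31.3 = 0.25239617
Fraction remaining = 0.25239617
efficiency = (1 - 0.25239617) * 100 = 74.7604 %

74.7604 %


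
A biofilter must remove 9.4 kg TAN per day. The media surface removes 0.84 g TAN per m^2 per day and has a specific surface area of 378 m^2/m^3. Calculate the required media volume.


A = 9.4*1000 / 0.84 = 11190.476 m^2
V = 11190.476 / 378 = 29.6044

29.6044 m^3


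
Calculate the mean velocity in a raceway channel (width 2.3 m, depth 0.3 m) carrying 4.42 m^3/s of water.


Cross-sectional area = W * d = 2.3 * 0.3 = 0.69 m^2
Velocity = Q / A = 4.42 / 0.69 = 6.4058 m/s

6.4058 m/s


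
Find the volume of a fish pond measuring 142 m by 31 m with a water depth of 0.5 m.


Base area = L * W = 142 * 31 = 4402 m^2
Volume = area * depth = 4402 * 0.5 = 2201 m^3

2201 m^3


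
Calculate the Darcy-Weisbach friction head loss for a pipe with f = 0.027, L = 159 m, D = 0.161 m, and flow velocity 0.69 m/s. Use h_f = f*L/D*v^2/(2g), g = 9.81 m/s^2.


v^2 = 0.69^2 = 0.4761 m^2/s^2
L/D = 159/0.161 = 987.57764
h_f = f*(L/D)*v^2/(2g) = 0.027 * 987.57764 * 0.4761 / 19.62 = 0.647045 m

0.647045 m


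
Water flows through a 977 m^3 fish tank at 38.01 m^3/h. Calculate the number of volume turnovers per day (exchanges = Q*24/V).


Daily flow volume = 38.01 m^3/h * 24 h = 912.24 m^3/day
Exchanges = daily flow / tank volume = 912.24 / 977 = 0.933715 exchanges/day

0.933715 exchanges/day


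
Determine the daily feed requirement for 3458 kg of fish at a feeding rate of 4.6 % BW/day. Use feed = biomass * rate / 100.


Feeding rate fraction = 4.6% / 100 = 0.046
Daily feed = 3458 kg * 0.046 = 159.068 kg/day

159.068 kg/day


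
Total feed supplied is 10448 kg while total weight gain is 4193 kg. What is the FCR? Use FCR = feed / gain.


FCR = feed consumed / weight gained
FCR = 10448 kg / 4193 kg = 2.49177

2.49177


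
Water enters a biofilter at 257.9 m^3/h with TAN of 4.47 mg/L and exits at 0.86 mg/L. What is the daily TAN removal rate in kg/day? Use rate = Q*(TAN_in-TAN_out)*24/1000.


Concentration drop: TAN_in - TAN_out = 4.47 - 0.86 = 3.61 mg/L
Hourly TAN removed = Q * dTAN = 257.9 m^3/h * 3.61 mg/L = 931.019 g/h  (m^3/h * mg/L = g/h)
Daily TAN removed = 931.019 * 24 = 22344.456 g/day
Convert to kg/day: 22344.456 / 1000 = 22.344456 kg/day

22.344456 kg/day


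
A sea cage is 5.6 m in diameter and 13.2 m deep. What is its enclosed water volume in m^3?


r = d/2 = 5.6/2 = 2.8 m
Base area = pi*r^2 = pi*2.8^2 = 24.630086 m^2
Volume = 24.630086 * 13.2 = 325.117 m^3

325.117 m^3


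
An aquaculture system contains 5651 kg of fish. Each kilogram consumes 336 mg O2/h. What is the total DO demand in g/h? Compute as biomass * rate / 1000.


Total O2 consumption (mg/h) = 5651 kg * 336 mg/(kg*h) = 1898736 mg/h
Convert to g/h: 1898736 / 1000 = 1898.736 g/h

1898.736 g/h


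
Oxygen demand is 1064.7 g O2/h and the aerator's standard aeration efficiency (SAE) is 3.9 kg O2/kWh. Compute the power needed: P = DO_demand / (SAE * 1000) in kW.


SAE in g O2/kWh = 3.9 * 1000 = 3900 g/kWh
P = DO_demand / SAE_g = 1064.7 / 3900 = 0.273 kW

0.273 kW


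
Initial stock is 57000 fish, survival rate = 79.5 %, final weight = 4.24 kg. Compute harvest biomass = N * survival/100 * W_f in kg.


Survivors = 57000 * 79.5/100 = 45315 fish
Harvest biomass = survivors * W_f = 45315 * 4.24 = 192135.6 kg

192135.6 kg


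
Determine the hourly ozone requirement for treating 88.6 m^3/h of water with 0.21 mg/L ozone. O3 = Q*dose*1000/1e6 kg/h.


O3 demand (mg/h) = Q * dose * 1000 = 88.6 * 0.21 * 1000 = 18606 mg/h
Convert mg to kg: 18606 / 1e6 = 0.018606 kg/h

0.018606 kg/h


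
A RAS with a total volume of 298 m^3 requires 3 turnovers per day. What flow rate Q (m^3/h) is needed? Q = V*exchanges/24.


Daily recirculation volume = 298 m^3 * 3 = 894 m^3/day
Flow rate Q = daily volume / 24 h = 894 / 24 = 37.25 m^3/h

37.25 m^3/h


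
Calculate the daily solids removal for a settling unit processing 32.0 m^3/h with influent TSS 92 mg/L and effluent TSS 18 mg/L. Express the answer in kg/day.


Concentration drop: TSS_in - TSS_out = 92 - 18 = 74 mg/L
Hourly solids removed = Q * dTSS = 32.0 m^3/h * 74 mg/L = 2368 g/h  (m^3/h * mg/L = g/h)
Daily solids removed = 2368 * 24 = 56832 g/day
Convert g to kg: 56832 / 1000 = 56.832 kg/day

56.832 kg/day


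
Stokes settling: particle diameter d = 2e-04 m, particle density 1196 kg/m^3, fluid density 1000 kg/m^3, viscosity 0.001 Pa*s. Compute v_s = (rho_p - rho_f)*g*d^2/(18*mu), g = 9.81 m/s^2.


Density difference: rho_p - rho_f = 1196 - 1000 = 196 kg/m^3
d^2 = (2e-04)^2 = 4e-08 m^2
Numerator = (rho_p - rho_f) * g * d^2 = 196 * 9.81 * 4e-08 = 7.69104e-05
Denominator = 18 * mu = 18 * 0.001 = 0.018
v_s = 7.69104e-05 / 0.018 = 0.0042728 m/s
Check: Re = rho_f * v_s * d / mu = 1000 * 0.0042728 * 2e-04 / 0.001 = 0.855 < 1, so Stokes' law applies.

0.0042728 m/s


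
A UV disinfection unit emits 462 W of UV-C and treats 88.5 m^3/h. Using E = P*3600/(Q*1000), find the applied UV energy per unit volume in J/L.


Energy delivered per hour = 462 W * 3600 s = 1663200 J/h
Volume treated per hour = 88.5 m^3/h * 1000 = 88500 L/h
dose = 1663200 / 88500 = 18.7932 J/L

18.7932 J/L


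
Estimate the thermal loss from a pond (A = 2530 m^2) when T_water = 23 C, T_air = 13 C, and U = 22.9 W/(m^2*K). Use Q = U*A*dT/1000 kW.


Temperature difference dT = 23 - 13 = 10 K
Heat loss (W) = U * A * dT = 22.9 * 2530 * 10 = 579370 W
Convert to kW: 579370 / 1000 = 579.37 kW

579.37 kW


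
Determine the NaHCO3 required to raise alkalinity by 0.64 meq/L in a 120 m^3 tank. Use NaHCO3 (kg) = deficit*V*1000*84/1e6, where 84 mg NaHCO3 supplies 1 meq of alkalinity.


Tank volume in L = 120 m^3 * 1000 = 120000 L
Total meq required = 0.64 meq/L * 120000 L = 76800 meq
NaHCO3 mass = 76800 meq * 84 mg/meq / 1e6 = 6.4512 kg

6.4512 kg


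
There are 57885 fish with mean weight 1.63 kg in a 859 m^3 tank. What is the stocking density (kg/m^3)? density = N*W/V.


Total biomass = 57885 fish * 1.63 kg = 94352.55 kg
Density = total biomass / volume = 94352.55 / 859 = 109.84 kg/m^3

109.84 kg/m^3


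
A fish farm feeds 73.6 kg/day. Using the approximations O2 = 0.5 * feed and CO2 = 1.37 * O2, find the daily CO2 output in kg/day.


O2 = 73.6 * 0.5 = 36.8
CO2 = 36.8 * 1.37 = 50.416

50.416 kg/day


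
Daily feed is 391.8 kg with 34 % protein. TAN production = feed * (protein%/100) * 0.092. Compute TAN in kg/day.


Protein in feed = 391.8 * 34/100 = 133.212 kg/day
TAN = protein * 0.092 = 133.212 * 0.092 = 12.255504 kg/day

12.255504 kg/day


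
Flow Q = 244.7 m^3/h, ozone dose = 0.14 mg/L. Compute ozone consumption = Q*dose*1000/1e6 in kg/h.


O3 demand (mg/h) = Q * dose * 1000 = 244.7 * 0.14 * 1000 = 34258 mg/h
Convert mg to kg: 34258 / 1e6 = 0.034258 kg/h

0.034258 kg/h


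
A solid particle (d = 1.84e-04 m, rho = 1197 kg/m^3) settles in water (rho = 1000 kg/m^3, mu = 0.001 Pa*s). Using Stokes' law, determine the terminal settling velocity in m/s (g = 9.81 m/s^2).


Density difference: rho_p - rho_f = 1197 - 1000 = 197 kg/m^3
d^2 = (1.84e-04)^2 = 3.3856e-08 m^2
Numerator = (rho_p - rho_f) * g * d^2 = 197 * 9.81 * 3.3856e-08 = 6.542909e-05
Denominator = 18 * mu = 18 * 0.001 = 0.018
v_s = 6.542909e-05 / 0.018 = 0.00363495 m/s
Check: Re = rho_f * v_s * d / mu = 1000 * 0.00363495 * 1.84e-04 / 0.001 = 0.669 < 1, so Stokes' law applies.

0.00363495 m/s


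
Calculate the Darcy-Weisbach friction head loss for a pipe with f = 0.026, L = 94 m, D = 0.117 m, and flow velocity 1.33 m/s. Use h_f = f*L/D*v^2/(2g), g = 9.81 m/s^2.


v^2 = 1.33^2 = 1.7689 m^2/s^2
L/D = 94/0.117 = 803.4188
h_f = f*(L/D)*v^2/(2g) = 0.026 * 803.4188 * 1.7689 / 19.62 = 1.8833 m

1.8833 m


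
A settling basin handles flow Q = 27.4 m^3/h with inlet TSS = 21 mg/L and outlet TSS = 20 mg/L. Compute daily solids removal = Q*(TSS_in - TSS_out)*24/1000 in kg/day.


Concentration drop: TSS_in - TSS_out = 21 - 20 = 1 mg/L
Hourly solids removed = Q * dTSS = 27.4 m^3/h * 1 mg/L = 27.4 g/h  (m^3/h * mg/L = g/h)
Daily solids removed = 27.4 * 24 = 657.6 g/day
Convert g to kg: 657.6 / 1000 = 0.6576 kg/day

0.6576 kg/day


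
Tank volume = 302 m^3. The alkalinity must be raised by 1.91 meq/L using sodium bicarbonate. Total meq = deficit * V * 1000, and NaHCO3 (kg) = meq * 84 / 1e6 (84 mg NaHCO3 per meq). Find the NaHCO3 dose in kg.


Tank volume in L = 302 m^3 * 1000 = 302000 L
Total meq required = 1.91 meq/L * 302000 L = 576820 meq
NaHCO3 mass = 576820 meq * 84 mg/meq / 1e6 = 48.4529 kg

48.4529 kg


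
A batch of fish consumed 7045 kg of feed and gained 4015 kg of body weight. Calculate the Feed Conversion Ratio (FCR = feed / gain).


FCR = feed consumed / weight gained
FCR = 7045 kg / 4015 kg = 1.75467

1.75467


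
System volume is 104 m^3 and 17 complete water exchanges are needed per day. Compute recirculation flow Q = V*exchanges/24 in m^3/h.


Daily recirculation volume = 104 m^3 * 17 = 1768 m^3/day
Flow rate Q = daily volume / 24 h = 1768 / 24 = 73.6667 m^3/h

73.6667 m^3/h


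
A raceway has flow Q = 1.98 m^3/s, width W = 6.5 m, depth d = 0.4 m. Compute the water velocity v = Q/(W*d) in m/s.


Cross-sectional area = W * d = 6.5 * 0.4 = 2.6 m^2
Velocity = Q / A = 1.98 / 2.6 = 0.761538 m/s

0.761538 m/s


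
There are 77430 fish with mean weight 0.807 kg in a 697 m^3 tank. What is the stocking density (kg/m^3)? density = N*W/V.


Total biomass = 77430 fish * 0.807 kg = 62486.01 kg
Density = total biomass / volume = 62486.01 / 697 = 89.6499 kg/m^3

89.6499 kg/m^3


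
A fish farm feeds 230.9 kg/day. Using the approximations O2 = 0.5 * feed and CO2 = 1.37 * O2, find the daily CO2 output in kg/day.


O2 = 230.9 * 0.5 = 115.45
CO2 = 115.45 * 1.37 = 158.1665

158.1665 kg/day


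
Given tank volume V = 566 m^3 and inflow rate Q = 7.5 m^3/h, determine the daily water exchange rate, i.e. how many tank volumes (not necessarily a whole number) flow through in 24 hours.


Daily flow volume = 7.5 m^3/h * 24 h = 180 m^3/day
Exchanges = daily flow / tank volume = 180 / 566 = 0.318021 exchanges/day

0.318021 exchanges/day


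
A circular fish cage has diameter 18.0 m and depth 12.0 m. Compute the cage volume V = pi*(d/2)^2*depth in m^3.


r = d/2 = 18.0/2 = 9 m
Base area = pi*r^2 = pi*9^2 = 254.469 m^2
Volume = 254.469 * 12.0 = 3053.63 m^3

3053.63 m^3


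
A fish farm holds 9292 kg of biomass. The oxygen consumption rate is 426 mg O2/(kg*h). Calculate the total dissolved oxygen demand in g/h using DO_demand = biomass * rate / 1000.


Total O2 consumption (mg/h) = 9292 kg * 426 mg/(kg*h) = 3958392 mg/h
Convert to g/h: 3958392 / 1000 = 3958.392 g/h

3958.392 g/h


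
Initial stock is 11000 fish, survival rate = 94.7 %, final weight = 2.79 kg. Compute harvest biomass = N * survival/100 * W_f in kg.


Survivors = 11000 * 94.7/100 = 10417 fish
Harvest biomass = survivors * W_f = 10417 * 2.79 = 29063.43 kg

29063.43 kg


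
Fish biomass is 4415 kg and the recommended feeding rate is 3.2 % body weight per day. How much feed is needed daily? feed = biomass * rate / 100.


Feeding rate fraction = 3.2% / 100 = 0.032
Daily feed = 4415 kg * 0.032 = 141.28 kg/day

141.28 kg/day


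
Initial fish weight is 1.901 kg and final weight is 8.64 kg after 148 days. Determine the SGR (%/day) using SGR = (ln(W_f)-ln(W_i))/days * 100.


ln(W_f) = ln(8.64) = 2.1564026
ln(W_i) = ln(1.901) = 0.64238006
ln(W_f) - ln(W_i) = 2.1564026 - 0.64238006 = 1.5140225
SGR = 1.5140225 / 148 * 100 = 1.02299 %/day

1.02299 %/day


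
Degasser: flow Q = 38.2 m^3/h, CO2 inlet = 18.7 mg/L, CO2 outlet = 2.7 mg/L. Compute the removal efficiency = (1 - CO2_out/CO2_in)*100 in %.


CO2_out / CO2_in = 2.7 / 18.7 = 0.14438503
Fraction remaining = 0.14438503
efficiency = (1 - 0.14438503) * 100 = 85.5615 %

85.5615 %


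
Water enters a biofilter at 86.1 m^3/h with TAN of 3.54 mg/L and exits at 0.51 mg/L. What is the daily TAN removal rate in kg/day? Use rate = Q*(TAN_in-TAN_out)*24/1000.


Concentration drop: TAN_in - TAN_out = 3.54 - 0.51 = 3.03 mg/L
Hourly TAN removed = Q * dTAN = 86.1 m^3/h * 3.03 mg/L = 260.883 g/h  (m^3/h * mg/L = g/h)
Daily TAN removed = 260.883 * 24 = 6261.192 g/day
Convert to kg/day: 6261.192 / 1000 = 6.261192 kg/day

6.261192 kg/day


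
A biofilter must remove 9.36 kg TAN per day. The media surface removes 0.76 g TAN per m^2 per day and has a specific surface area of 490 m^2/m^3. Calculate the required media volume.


A = 9.36*1000 / 0.76 = 12315.789 m^2
V = 12315.789 / 490 = 25.1343

25.1343 m^3


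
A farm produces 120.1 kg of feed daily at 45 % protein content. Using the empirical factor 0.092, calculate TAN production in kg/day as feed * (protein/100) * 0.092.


Protein in feed = 120.1 * 45/100 = 54.045 kg/day
TAN = protein * 0.092 = 54.045 * 0.092 = 4.97214 kg/day

4.97214 kg/day


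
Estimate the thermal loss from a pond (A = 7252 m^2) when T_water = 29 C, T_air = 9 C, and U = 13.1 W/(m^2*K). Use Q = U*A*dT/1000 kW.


Temperature difference dT = 29 - 9 = 20 K
Heat loss (W) = U * A * dT = 13.1 * 7252 * 20 = 1900024 W
Convert to kW: 1900024 / 1000 = 1900.024 kW

1900.024 kW


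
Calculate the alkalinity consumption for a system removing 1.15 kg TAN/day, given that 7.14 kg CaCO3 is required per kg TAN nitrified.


Alkalinity factor: 7.14 kg CaCO3 consumed per kg TAN nitrified
alk = 1.15 kg TAN * 7.14 = 8.211 kg CaCO3/day

8.211 kg CaCO3/day


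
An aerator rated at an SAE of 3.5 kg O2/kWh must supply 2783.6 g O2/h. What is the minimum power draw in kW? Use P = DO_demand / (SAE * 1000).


SAE in g O2/kWh = 3.5 * 1000 = 3500 g/kWh
P = DO_demand / SAE_g = 2783.6 / 3500 = 0.795314 kW

0.795314 kW


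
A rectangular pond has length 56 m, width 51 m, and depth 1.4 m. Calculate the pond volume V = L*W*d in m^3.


Base area = L * W = 56 * 51 = 2856 m^2
Volume = area * depth = 2856 * 1.4 = 3998.4 m^3

3998.4 m^3


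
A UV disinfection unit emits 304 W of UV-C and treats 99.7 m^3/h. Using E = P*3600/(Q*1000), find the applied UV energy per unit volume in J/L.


Energy delivered per hour = 304 W * 3600 s = 1094400 J/h
Volume treated per hour = 99.7 m^3/h * 1000 = 99700 L/h
dose = 1094400 / 99700 = 10.9769 J/L

10.9769 J/L


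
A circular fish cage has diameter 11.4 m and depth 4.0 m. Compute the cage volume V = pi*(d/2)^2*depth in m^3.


r = d/2 = 11.4/2 = 5.7 m
Base area = pi*r^2 = pi*5.7^2 = 102.07035 m^2
Volume = 102.07035 * 4.0 = 408.281 m^3

408.281 m^3


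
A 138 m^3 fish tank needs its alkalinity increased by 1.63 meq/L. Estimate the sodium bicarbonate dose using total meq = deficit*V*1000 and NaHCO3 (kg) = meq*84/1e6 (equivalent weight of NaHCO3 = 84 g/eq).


Tank volume in L = 138 m^3 * 1000 = 138000 L
Total meq required = 1.63 meq/L * 138000 L = 224940 meq
NaHCO3 mass = 224940 meq * 84 mg/meq / 1e6 = 18.895 kg

18.895 kg
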